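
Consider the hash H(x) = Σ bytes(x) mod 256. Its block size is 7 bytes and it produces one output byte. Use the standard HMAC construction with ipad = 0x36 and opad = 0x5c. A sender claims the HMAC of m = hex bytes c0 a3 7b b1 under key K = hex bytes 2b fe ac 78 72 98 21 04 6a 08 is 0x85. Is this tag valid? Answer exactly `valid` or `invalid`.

Key hex bytes 2b fe ac 78 72 98 21 04 6a 08 is 10 bytes > B = 7, so hash it first: H(key) = ee, then zero-pad to 7 bytes: K' = ee 00 00 00 00 00 00.
K' ⊕ ipad = d8 36 36 36 36 36 36; K' ⊕ opad = b2 5c 5c 5c 5c 5c 5c.
Inner hash: sum = 216+54+54+54+54+54+54+192+163+123+177 = 1195; mod 256 = 171 → ab.
Outer hash (recomputed tag): sum = 178+92+92+92+92+92+92+171 = 901; mod 256 = 133 → 85.
Recomputed tag = 85; claimed = 85 → match.

valid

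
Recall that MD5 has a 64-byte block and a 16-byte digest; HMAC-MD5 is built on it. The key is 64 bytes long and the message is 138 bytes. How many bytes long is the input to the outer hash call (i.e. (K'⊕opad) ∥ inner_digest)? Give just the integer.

80

Key is 64 ≤ 64 bytes, zero-padded: |K'| = 64.
Outer input = (K'⊕opad) ∥ H(inner) → 64 + 16 = 80 bytes.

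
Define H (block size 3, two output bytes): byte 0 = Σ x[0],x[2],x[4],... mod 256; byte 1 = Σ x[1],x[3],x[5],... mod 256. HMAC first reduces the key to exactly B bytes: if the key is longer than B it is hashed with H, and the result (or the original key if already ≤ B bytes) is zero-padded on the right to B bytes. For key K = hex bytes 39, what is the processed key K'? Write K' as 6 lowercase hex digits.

Key hex bytes 39 is 1 byte ≤ B = 3; zero-pad to 3 bytes: K' = 39 00 00.

390000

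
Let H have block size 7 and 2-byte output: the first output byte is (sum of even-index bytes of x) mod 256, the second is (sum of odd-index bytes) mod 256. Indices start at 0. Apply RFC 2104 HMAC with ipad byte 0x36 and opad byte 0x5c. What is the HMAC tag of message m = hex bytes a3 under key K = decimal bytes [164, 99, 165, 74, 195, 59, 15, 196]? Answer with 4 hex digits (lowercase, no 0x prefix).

Key decimal bytes [164, 99, 165, 74, 195, 59, 15, 196] = a4 63 a5 4a c3 3b 0f c4 is 8 bytes > B = 7, so hash it first: H(key) = 1b ac, then zero-pad to 7 bytes: K' = 1b ac 00 00 00 00 00.
K' ⊕ ipad = 2d 9a 36 36 36 36 36.  K' ⊕ opad = 47 f0 5c 5c 5c 5c 5c.
Inner input = (K'⊕ipad) ∥ m = 2d 9a 36 36 36 36 36 ∥ a3.
Inner hash: even-index sum = 207 mod 256 = 207; odd-index sum = 425 mod 256 = 169 → cf a9.
Outer input = (K'⊕opad) ∥ inner = 47 f0 5c 5c 5c 5c 5c ∥ cf a9.
Outer hash (tag): even-index sum = 516 mod 256 = 4; odd-index sum = 631 mod 256 = 119 → 04 77.

0477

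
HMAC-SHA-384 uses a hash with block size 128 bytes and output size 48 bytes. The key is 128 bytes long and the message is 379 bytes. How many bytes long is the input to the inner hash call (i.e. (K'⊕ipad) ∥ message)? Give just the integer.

Key is 128 ≤ 128 bytes, zero-padded: |K'| = 128.
Inner input = (K'⊕ipad) ∥ m → 128 + 379 = 507 bytes.

507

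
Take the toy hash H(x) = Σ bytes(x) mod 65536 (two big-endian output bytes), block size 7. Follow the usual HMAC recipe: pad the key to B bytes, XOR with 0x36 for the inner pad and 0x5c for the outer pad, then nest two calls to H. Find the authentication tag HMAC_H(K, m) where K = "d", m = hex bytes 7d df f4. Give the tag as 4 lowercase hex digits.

Key "d" = 64 is 1 byte ≤ B = 7; zero-pad to 7 bytes: K' = 64 00 00 00 00 00 00.
K' ⊕ ipad = 52 36 36 36 36 36 36.  K' ⊕ opad = 38 5c 5c 5c 5c 5c 5c.
Inner input = (K'⊕ipad) ∥ m = 52 36 36 36 36 36 36 ∥ 7d df f4.
Inner hash: sum = 82+54+54+54+54+54+54+125+223+244 = 998 → 03 e6.
Outer input = (K'⊕opad) ∥ inner = 38 5c 5c 5c 5c 5c 5c ∥ 03 e6.
Outer hash (tag): sum = 56+92+92+92+92+92+92+3+230 = 841 → 03 49.

0349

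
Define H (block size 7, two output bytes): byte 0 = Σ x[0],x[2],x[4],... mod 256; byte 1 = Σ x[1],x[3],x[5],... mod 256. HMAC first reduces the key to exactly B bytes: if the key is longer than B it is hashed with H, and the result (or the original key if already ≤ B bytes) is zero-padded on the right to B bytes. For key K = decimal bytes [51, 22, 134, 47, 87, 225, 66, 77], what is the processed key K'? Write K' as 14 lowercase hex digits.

52730000000000

|K| = 8 > B = 7, so first hash the key.
H(K): even-index sum = 338 mod 256 = 82; odd-index sum = 371 mod 256 = 115 → 52 73.
Zero-pad H(K) = 52 73 to 7 bytes: K' = 52 73 00 00 00 00 00.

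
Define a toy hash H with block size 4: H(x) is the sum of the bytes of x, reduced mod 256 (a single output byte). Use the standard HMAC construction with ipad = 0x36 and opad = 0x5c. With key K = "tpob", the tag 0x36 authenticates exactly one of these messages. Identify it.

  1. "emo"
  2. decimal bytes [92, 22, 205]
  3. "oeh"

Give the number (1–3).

3

Key "tpob" = 74 70 6f 62 is exactly B = 4 bytes: K' = 74 70 6f 62.
K' ⊕ ipad = 42 46 59 54; K' ⊕ opad = 28 2c 33 3e.
m1: inner = H(42 46 59 54 65 6d 6f) = 76; tag = H(28 2c 33 3e 76) = 3b
m2: inner = H(42 46 59 54 5c 16 cd) = 74; tag = H(28 2c 33 3e 74) = 39
m3: inner = H(42 46 59 54 6f 65 68) = 71; tag = H(28 2c 33 3e 71) = 36 ← matches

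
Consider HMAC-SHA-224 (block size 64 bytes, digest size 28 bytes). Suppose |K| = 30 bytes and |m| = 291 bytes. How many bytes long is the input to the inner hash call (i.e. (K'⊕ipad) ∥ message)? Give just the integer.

355

Key is 30 ≤ 64 bytes, zero-padded: |K'| = 64.
Inner input = (K'⊕ipad) ∥ m → 64 + 291 = 355 bytes.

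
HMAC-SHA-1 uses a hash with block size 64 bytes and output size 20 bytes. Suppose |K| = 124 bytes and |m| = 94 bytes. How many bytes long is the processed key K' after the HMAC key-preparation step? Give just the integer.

Key is 124 > 64 bytes, so it is hashed to 20 bytes then zero-padded to 64: |K'| = 64.

64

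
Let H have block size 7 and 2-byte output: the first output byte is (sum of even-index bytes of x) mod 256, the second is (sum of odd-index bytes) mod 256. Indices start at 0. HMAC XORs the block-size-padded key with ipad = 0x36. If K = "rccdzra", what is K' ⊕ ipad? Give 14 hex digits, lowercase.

Key "rccdzra" = 72 63 63 64 7a 72 61 is exactly B = 7 bytes: K' = 72 63 63 64 7a 72 61.
XOR each byte with 0x36: 72⊕36=44, 63⊕36=55, 63⊕36=55, 64⊕36=52, 7a⊕36=4c, 72⊕36=44, 61⊕36=57.

445555524c4457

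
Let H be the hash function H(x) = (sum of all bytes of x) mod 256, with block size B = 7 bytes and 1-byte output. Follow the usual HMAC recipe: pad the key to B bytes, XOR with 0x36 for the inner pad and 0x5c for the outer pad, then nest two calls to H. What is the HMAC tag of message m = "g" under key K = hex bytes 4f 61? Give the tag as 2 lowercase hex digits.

Key hex bytes 4f 61 is 2 bytes ≤ B = 7; zero-pad to 7 bytes: K' = 4f 61 00 00 00 00 00.
K' ⊕ ipad = 79 57 36 36 36 36 36.  K' ⊕ opad = 13 3d 5c 5c 5c 5c 5c.
Inner input = (K'⊕ipad) ∥ m = 79 57 36 36 36 36 36 ∥ 67.
Inner hash: sum = 121+87+54+54+54+54+54+103 = 581; mod 256 = 69 → 45.
Outer input = (K'⊕opad) ∥ inner = 13 3d 5c 5c 5c 5c 5c ∥ 45.
Outer hash (tag): sum = 19+61+92+92+92+92+92+69 = 609; mod 256 = 97 → 61.

61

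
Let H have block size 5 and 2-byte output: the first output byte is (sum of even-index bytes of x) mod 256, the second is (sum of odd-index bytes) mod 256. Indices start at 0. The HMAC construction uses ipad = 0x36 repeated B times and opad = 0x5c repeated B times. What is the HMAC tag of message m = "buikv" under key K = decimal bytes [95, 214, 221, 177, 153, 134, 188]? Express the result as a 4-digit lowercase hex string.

37a0

Key decimal bytes [95, 214, 221, 177, 153, 134, 188] = 5f d6 dd b1 99 86 bc is 7 bytes > B = 5, so hash it first: H(key) = 91 0d, then zero-pad to 5 bytes: K' = 91 0d 00 00 00.
K' ⊕ ipad = a7 3b 36 36 36.  K' ⊕ opad = cd 51 5c 5c 5c.
Inner input = (K'⊕ipad) ∥ m = a7 3b 36 36 36 ∥ 62 75 69 6b 76.
Inner hash: even-index sum = 499 mod 256 = 243; odd-index sum = 434 mod 256 = 178 → f3 b2.
Outer input = (K'⊕opad) ∥ inner = cd 51 5c 5c 5c ∥ f3 b2.
Outer hash (tag): even-index sum = 567 mod 256 = 55; odd-index sum = 416 mod 256 = 160 → 37 a0.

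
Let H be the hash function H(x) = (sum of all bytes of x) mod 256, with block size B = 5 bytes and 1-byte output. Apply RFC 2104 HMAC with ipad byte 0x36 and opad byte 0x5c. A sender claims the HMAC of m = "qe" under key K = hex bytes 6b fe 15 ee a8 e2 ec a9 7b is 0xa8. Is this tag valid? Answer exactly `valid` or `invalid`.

valid

Key hex bytes 6b fe 15 ee a8 e2 ec a9 7b is 9 bytes > B = 5, so hash it first: H(key) = 06, then zero-pad to 5 bytes: K' = 06 00 00 00 00.
K' ⊕ ipad = 30 36 36 36 36; K' ⊕ opad = 5a 5c 5c 5c 5c.
Inner hash: sum = 48+54+54+54+54+113+101 = 478; mod 256 = 222 → de.
Outer hash (recomputed tag): sum = 90+92+92+92+92+222 = 680; mod 256 = 168 → a8.
Recomputed tag = a8; claimed = a8 → match.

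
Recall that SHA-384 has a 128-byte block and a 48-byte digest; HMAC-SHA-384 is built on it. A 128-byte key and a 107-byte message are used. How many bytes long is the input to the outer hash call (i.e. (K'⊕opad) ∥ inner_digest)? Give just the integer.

176

Key is 128 ≤ 128 bytes, zero-padded: |K'| = 128.
Outer input = (K'⊕opad) ∥ H(inner) → 128 + 48 = 176 bytes.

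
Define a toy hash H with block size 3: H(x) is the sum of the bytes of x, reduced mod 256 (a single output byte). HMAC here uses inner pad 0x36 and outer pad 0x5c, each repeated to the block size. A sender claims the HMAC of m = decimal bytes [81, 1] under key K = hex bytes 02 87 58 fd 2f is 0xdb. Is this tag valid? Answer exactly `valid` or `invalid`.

Key hex bytes 02 87 58 fd 2f is 5 bytes > B = 3, so hash it first: H(key) = 0d, then zero-pad to 3 bytes: K' = 0d 00 00.
K' ⊕ ipad = 3b 36 36; K' ⊕ opad = 51 5c 5c.
Inner hash: sum = 59+54+54+81+1 = 249 → f9.
Outer hash (recomputed tag): sum = 81+92+92+249 = 514; mod 256 = 2 → 02.
Recomputed tag = 02; claimed = db → mismatch.

invalid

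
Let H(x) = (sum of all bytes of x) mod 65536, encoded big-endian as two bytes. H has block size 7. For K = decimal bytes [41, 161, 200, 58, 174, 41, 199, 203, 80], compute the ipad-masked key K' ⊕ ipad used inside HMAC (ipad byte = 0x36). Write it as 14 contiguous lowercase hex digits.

32b33636363636

Key decimal bytes [41, 161, 200, 58, 174, 41, 199, 203, 80] = 29 a1 c8 3a ae 29 c7 cb 50 is 9 bytes > B = 7, so hash it first: H(key) = 04 85, then zero-pad to 7 bytes: K' = 04 85 00 00 00 00 00.
XOR each byte with 0x36: 04⊕36=32, 85⊕36=b3, 00⊕36=36, 00⊕36=36, 00⊕36=36, 00⊕36=36, 00⊕36=36.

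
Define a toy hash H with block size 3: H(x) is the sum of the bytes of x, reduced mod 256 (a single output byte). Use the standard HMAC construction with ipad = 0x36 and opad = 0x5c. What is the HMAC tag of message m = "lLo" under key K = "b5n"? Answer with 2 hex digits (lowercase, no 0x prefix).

af

Key "b5n" = 62 35 6e is exactly B = 3 bytes: K' = 62 35 6e.
K' ⊕ ipad = 54 03 58.  K' ⊕ opad = 3e 69 32.
Inner input = (K'⊕ipad) ∥ m = 54 03 58 ∥ 6c 4c 6f.
Inner hash: sum = 84+3+88+108+76+111 = 470; mod 256 = 214 → d6.
Outer input = (K'⊕opad) ∥ inner = 3e 69 32 ∥ d6.
Outer hash (tag): sum = 62+105+50+214 = 431; mod 256 = 175 → af.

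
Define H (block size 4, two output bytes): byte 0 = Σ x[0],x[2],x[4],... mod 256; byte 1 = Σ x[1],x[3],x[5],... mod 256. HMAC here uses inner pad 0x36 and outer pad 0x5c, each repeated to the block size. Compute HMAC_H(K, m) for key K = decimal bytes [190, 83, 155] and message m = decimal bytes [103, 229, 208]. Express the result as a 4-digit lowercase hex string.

15eb

Key decimal bytes [190, 83, 155] = be 53 9b is 3 bytes ≤ B = 4; zero-pad to 4 bytes: K' = be 53 9b 00.
K' ⊕ ipad = 88 65 ad 36.  K' ⊕ opad = e2 0f c7 5c.
Inner input = (K'⊕ipad) ∥ m = 88 65 ad 36 ∥ 67 e5 d0.
Inner hash: even-index sum = 620 mod 256 = 108; odd-index sum = 384 mod 256 = 128 → 6c 80.
Outer input = (K'⊕opad) ∥ inner = e2 0f c7 5c ∥ 6c 80.
Outer hash (tag): even-index sum = 533 mod 256 = 21; odd-index sum = 235 mod 256 = 235 → 15 eb.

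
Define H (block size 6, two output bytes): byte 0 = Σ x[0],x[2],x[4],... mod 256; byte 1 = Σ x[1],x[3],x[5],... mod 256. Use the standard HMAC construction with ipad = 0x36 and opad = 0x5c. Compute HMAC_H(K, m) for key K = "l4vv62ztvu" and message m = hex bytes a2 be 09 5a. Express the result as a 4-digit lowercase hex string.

Key "l4vv62ztvu" = 6c 34 76 76 36 32 7a 74 76 75 is 10 bytes > B = 6, so hash it first: H(key) = 08 c5, then zero-pad to 6 bytes: K' = 08 c5 00 00 00 00.
K' ⊕ ipad = 3e f3 36 36 36 36.  K' ⊕ opad = 54 99 5c 5c 5c 5c.
Inner input = (K'⊕ipad) ∥ m = 3e f3 36 36 36 36 ∥ a2 be 09 5a.
Inner hash: even-index sum = 341 mod 256 = 85; odd-index sum = 631 mod 256 = 119 → 55 77.
Outer input = (K'⊕opad) ∥ inner = 54 99 5c 5c 5c 5c ∥ 55 77.
Outer hash (tag): even-index sum = 353 mod 256 = 97; odd-index sum = 456 mod 256 = 200 → 61 c8.

61c8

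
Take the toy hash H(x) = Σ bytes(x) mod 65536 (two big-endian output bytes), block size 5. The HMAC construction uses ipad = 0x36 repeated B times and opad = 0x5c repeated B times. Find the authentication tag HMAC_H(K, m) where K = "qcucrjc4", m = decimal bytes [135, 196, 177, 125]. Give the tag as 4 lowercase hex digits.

Key "qcucrjc4" = 71 63 75 63 72 6a 63 34 is 8 bytes > B = 5, so hash it first: H(key) = 03 1f, then zero-pad to 5 bytes: K' = 03 1f 00 00 00.
K' ⊕ ipad = 35 29 36 36 36.  K' ⊕ opad = 5f 43 5c 5c 5c.
Inner input = (K'⊕ipad) ∥ m = 35 29 36 36 36 ∥ 87 c4 b1 7d.
Inner hash: sum = 53+41+54+54+54+135+196+177+125 = 889 → 03 79.
Outer input = (K'⊕opad) ∥ inner = 5f 43 5c 5c 5c ∥ 03 79.
Outer hash (tag): sum = 95+67+92+92+92+3+121 = 562 → 02 32.

0232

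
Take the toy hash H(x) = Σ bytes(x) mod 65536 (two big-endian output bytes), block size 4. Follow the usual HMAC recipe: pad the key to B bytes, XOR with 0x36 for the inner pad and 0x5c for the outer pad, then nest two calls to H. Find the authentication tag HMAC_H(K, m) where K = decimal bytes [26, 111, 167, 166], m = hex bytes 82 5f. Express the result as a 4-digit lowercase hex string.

Key decimal bytes [26, 111, 167, 166] = 1a 6f a7 a6 is exactly B = 4 bytes: K' = 1a 6f a7 a6.
K' ⊕ ipad = 2c 59 91 90.  K' ⊕ opad = 46 33 fb fa.
Inner input = (K'⊕ipad) ∥ m = 2c 59 91 90 ∥ 82 5f.
Inner hash: sum = 44+89+145+144+130+95 = 647 → 02 87.
Outer input = (K'⊕opad) ∥ inner = 46 33 fb fa ∥ 02 87.
Outer hash (tag): sum = 70+51+251+250+2+135 = 759 → 02 f7.

02f7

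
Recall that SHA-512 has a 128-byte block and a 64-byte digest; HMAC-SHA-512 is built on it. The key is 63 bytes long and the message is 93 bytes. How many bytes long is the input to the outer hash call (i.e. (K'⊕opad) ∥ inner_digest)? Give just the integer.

192

Key is 63 ≤ 128 bytes, zero-padded: |K'| = 128.
Outer input = (K'⊕opad) ∥ H(inner) → 128 + 64 = 192 bytes.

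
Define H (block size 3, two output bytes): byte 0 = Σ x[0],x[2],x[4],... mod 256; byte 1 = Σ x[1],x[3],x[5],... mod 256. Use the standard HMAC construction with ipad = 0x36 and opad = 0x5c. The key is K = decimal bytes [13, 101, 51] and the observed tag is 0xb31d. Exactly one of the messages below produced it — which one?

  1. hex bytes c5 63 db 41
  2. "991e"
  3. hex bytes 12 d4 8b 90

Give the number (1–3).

Key decimal bytes [13, 101, 51] = 0d 65 33 is exactly B = 3 bytes: K' = 0d 65 33.
K' ⊕ ipad = 3b 53 05; K' ⊕ opad = 51 39 6f.
m1: inner = H(3b 53 05 c5 63 db 41) = e4 f3; tag = H(51 39 6f e4 f3) = b31d ← matches
m2: inner = H(3b 53 05 39 39 31 65) = de bd; tag = H(51 39 6f de bd) = 7d17
m3: inner = H(3b 53 05 12 d4 8b 90) = a4 f0; tag = H(51 39 6f a4 f0) = b0dd

1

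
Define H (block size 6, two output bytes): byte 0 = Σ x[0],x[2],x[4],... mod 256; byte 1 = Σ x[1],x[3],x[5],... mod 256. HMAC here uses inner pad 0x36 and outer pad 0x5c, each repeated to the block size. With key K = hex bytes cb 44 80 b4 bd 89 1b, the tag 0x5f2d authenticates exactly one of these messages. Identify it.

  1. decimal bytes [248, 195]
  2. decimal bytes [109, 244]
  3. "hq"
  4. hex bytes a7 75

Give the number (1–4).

Key hex bytes cb 44 80 b4 bd 89 1b is 7 bytes > B = 6, so hash it first: H(key) = 23 81, then zero-pad to 6 bytes: K' = 23 81 00 00 00 00.
K' ⊕ ipad = 15 b7 36 36 36 36; K' ⊕ opad = 7f dd 5c 5c 5c 5c.
m1: inner = H(15 b7 36 36 36 36 f8 c3) = 79 e6; tag = H(7f dd 5c 5c 5c 5c 79 e6) = b07b
m2: inner = H(15 b7 36 36 36 36 6d f4) = ee 17; tag = H(7f dd 5c 5c 5c 5c ee 17) = 25ac
m3: inner = H(15 b7 36 36 36 36 68 71) = e9 94; tag = H(7f dd 5c 5c 5c 5c e9 94) = 2029
m4: inner = H(15 b7 36 36 36 36 a7 75) = 28 98; tag = H(7f dd 5c 5c 5c 5c 28 98) = 5f2d ← matches

4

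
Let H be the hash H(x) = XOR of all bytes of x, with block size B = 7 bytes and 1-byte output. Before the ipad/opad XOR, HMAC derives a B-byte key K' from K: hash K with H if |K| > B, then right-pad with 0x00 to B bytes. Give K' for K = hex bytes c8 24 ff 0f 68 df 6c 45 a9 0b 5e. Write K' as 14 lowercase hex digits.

|K| = 11 > B = 7, so first hash the key.
H(K): XOR c8⊕24⊕ff⊕0f⊕68⊕df⊕6c⊕45⊕a9⊕0b⊕5e = 7e.
Zero-pad H(K) = 7e to 7 bytes: K' = 7e 00 00 00 00 00 00.

7e000000000000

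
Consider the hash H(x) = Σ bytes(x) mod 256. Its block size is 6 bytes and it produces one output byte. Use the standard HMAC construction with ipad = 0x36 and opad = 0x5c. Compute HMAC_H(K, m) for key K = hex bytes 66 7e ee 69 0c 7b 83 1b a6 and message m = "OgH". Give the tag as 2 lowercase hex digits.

Key hex bytes 66 7e ee 69 0c 7b 83 1b a6 is 9 bytes > B = 6, so hash it first: H(key) = 06, then zero-pad to 6 bytes: K' = 06 00 00 00 00 00.
K' ⊕ ipad = 30 36 36 36 36 36.  K' ⊕ opad = 5a 5c 5c 5c 5c 5c.
Inner input = (K'⊕ipad) ∥ m = 30 36 36 36 36 36 ∥ 4f 67 48.
Inner hash: sum = 48+54+54+54+54+54+79+103+72 = 572; mod 256 = 60 → 3c.
Outer input = (K'⊕opad) ∥ inner = 5a 5c 5c 5c 5c 5c ∥ 3c.
Outer hash (tag): sum = 90+92+92+92+92+92+60 = 610; mod 256 = 98 → 62.

62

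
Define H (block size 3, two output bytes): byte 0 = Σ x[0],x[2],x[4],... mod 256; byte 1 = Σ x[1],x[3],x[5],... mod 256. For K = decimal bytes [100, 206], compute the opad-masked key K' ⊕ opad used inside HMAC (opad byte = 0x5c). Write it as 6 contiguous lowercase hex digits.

38925c

Key decimal bytes [100, 206] = 64 ce is 2 bytes ≤ B = 3; zero-pad to 3 bytes: K' = 64 ce 00.
XOR each byte with 0x5c: 64⊕5c=38, ce⊕5c=92, 00⊕5c=5c.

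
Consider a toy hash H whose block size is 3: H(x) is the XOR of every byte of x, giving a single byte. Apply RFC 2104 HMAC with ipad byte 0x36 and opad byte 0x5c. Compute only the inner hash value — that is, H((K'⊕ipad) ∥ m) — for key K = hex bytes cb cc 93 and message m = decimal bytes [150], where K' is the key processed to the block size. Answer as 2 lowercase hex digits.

Key hex bytes cb cc 93 is exactly B = 3 bytes: K' = cb cc 93.
K' ⊕ ipad = fd fa a5.
Inner input = fd fa a5 ∥ 96.
Inner hash: XOR fd⊕fa⊕a5⊕96 = 34.

34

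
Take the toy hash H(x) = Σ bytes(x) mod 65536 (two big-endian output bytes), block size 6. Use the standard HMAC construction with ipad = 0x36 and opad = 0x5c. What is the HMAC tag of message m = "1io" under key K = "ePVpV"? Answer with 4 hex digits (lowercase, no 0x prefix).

01e1

Key "ePVpV" = 65 50 56 70 56 is 5 bytes ≤ B = 6; zero-pad to 6 bytes: K' = 65 50 56 70 56 00.
K' ⊕ ipad = 53 66 60 46 60 36.  K' ⊕ opad = 39 0c 0a 2c 0a 5c.
Inner input = (K'⊕ipad) ∥ m = 53 66 60 46 60 36 ∥ 31 69 6f.
Inner hash: sum = 83+102+96+70+96+54+49+105+111 = 766 → 02 fe.
Outer input = (K'⊕opad) ∥ inner = 39 0c 0a 2c 0a 5c ∥ 02 fe.
Outer hash (tag): sum = 57+12+10+44+10+92+2+254 = 481 → 01 e1.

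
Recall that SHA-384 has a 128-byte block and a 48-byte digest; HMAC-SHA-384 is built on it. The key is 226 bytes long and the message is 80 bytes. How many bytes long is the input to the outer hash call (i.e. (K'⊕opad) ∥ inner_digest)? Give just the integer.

Key is 226 > 128 bytes, so it is hashed to 48 bytes then zero-padded to 128: |K'| = 128.
Outer input = (K'⊕opad) ∥ H(inner) → 128 + 48 = 176 bytes.

176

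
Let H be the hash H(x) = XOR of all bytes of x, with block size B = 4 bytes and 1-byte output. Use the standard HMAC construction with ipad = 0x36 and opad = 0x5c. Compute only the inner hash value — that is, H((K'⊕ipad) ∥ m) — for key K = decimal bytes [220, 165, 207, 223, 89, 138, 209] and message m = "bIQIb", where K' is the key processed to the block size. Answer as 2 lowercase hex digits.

3a

Key decimal bytes [220, 165, 207, 223, 89, 138, 209] = dc a5 cf df 59 8a d1 is 7 bytes > B = 4, so hash it first: H(key) = 6b, then zero-pad to 4 bytes: K' = 6b 00 00 00.
K' ⊕ ipad = 5d 36 36 36.
Inner input = 5d 36 36 36 ∥ 62 49 51 49 62.
Inner hash: XOR 5d⊕36⊕36⊕36⊕62⊕49⊕51⊕49⊕62 = 3a.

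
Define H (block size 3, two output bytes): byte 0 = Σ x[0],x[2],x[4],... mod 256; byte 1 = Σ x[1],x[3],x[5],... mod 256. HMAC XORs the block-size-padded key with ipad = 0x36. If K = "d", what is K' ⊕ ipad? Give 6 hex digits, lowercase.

523636

Key "d" = 64 is 1 byte ≤ B = 3; zero-pad to 3 bytes: K' = 64 00 00.
XOR each byte with 0x36: 64⊕36=52, 00⊕36=36, 00⊕36=36.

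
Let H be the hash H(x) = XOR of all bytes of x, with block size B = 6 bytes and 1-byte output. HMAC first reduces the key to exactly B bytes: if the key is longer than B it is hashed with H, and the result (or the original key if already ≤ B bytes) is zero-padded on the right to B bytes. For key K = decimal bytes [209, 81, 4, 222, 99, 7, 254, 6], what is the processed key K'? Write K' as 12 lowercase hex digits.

|K| = 8 > B = 6, so first hash the key.
H(K): XOR d1⊕51⊕04⊕de⊕63⊕07⊕fe⊕06 = c6.
Zero-pad H(K) = c6 to 6 bytes: K' = c6 00 00 00 00 00.

c60000000000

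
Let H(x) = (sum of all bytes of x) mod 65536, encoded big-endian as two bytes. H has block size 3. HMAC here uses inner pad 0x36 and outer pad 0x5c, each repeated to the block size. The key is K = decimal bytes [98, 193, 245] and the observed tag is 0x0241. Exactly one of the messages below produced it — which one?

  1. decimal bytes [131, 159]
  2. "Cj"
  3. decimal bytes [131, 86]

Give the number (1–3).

Key decimal bytes [98, 193, 245] = 62 c1 f5 is exactly B = 3 bytes: K' = 62 c1 f5.
K' ⊕ ipad = 54 f7 c3; K' ⊕ opad = 3e 9d a9.
m1: inner = H(54 f7 c3 83 9f) = 03 30; tag = H(3e 9d a9 03 30) = 01b7
m2: inner = H(54 f7 c3 43 6a) = 02 bb; tag = H(3e 9d a9 02 bb) = 0241 ← matches
m3: inner = H(54 f7 c3 83 56) = 02 e7; tag = H(3e 9d a9 02 e7) = 026d

2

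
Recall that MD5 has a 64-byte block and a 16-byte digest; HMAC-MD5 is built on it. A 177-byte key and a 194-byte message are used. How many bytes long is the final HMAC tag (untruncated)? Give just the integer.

The tag is one MD5 digest: 16 bytes.

16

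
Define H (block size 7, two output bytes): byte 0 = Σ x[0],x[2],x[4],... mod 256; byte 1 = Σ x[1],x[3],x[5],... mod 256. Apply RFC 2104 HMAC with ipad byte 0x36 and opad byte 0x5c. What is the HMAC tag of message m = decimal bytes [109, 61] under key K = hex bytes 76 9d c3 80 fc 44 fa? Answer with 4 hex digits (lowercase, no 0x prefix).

Key hex bytes 76 9d c3 80 fc 44 fa is exactly B = 7 bytes: K' = 76 9d c3 80 fc 44 fa.
K' ⊕ ipad = 40 ab f5 b6 ca 72 cc.  K' ⊕ opad = 2a c1 9f dc a0 18 a6.
Inner input = (K'⊕ipad) ∥ m = 40 ab f5 b6 ca 72 cc ∥ 6d 3d.
Inner hash: even-index sum = 776 mod 256 = 8; odd-index sum = 576 mod 256 = 64 → 08 40.
Outer input = (K'⊕opad) ∥ inner = 2a c1 9f dc a0 18 a6 ∥ 08 40.
Outer hash (tag): even-index sum = 591 mod 256 = 79; odd-index sum = 445 mod 256 = 189 → 4f bd.

4fbd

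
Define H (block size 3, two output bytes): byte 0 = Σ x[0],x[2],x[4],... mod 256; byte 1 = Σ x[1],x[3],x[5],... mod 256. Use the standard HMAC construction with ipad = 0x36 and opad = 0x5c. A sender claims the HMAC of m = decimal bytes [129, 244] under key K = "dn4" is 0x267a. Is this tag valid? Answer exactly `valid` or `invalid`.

invalid

Key "dn4" = 64 6e 34 is exactly B = 3 bytes: K' = 64 6e 34.
K' ⊕ ipad = 52 58 02; K' ⊕ opad = 38 32 68.
Inner hash: even-index sum = 328 mod 256 = 72; odd-index sum = 217 mod 256 = 217 → 48 d9.
Outer hash (recomputed tag): even-index sum = 377 mod 256 = 121; odd-index sum = 122 mod 256 = 122 → 79 7a.
Recomputed tag = 797a; claimed = 267a → mismatch.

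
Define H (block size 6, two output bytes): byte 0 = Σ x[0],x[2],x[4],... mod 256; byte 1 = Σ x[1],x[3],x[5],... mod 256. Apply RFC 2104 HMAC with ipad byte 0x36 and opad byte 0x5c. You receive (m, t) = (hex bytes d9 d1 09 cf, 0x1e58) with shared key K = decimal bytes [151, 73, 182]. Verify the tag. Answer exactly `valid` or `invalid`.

Key decimal bytes [151, 73, 182] = 97 49 b6 is 3 bytes ≤ B = 6; zero-pad to 6 bytes: K' = 97 49 b6 00 00 00.
K' ⊕ ipad = a1 7f 80 36 36 36; K' ⊕ opad = cb 15 ea 5c 5c 5c.
Inner hash: even-index sum = 569 mod 256 = 57; odd-index sum = 651 mod 256 = 139 → 39 8b.
Outer hash (recomputed tag): even-index sum = 586 mod 256 = 74; odd-index sum = 344 mod 256 = 88 → 4a 58.
Recomputed tag = 4a58; claimed = 1e58 → mismatch.

invalid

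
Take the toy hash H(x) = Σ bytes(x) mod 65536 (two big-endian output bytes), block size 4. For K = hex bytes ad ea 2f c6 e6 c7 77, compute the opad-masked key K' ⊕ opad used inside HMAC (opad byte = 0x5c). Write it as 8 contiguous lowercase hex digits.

58ec5c5c

Key hex bytes ad ea 2f c6 e6 c7 77 is 7 bytes > B = 4, so hash it first: H(key) = 04 b0, then zero-pad to 4 bytes: K' = 04 b0 00 00.
XOR each byte with 0x5c: 04⊕5c=58, b0⊕5c=ec, 00⊕5c=5c, 00⊕5c=5c.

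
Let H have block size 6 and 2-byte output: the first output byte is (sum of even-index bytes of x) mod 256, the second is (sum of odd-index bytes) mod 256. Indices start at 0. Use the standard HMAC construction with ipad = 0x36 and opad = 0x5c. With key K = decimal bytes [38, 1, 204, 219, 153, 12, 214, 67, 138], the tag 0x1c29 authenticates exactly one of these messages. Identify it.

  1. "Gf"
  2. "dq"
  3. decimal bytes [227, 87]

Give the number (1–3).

Key decimal bytes [38, 1, 204, 219, 153, 12, 214, 67, 138] = 26 01 cc db 99 0c d6 43 8a is 9 bytes > B = 6, so hash it first: H(key) = eb 2b, then zero-pad to 6 bytes: K' = eb 2b 00 00 00 00.
K' ⊕ ipad = dd 1d 36 36 36 36; K' ⊕ opad = b7 77 5c 5c 5c 5c.
m1: inner = H(dd 1d 36 36 36 36 47 66) = 90 ef; tag = H(b7 77 5c 5c 5c 5c 90 ef) = ff1e
m2: inner = H(dd 1d 36 36 36 36 64 71) = ad fa; tag = H(b7 77 5c 5c 5c 5c ad fa) = 1c29 ← matches
m3: inner = H(dd 1d 36 36 36 36 e3 57) = 2c e0; tag = H(b7 77 5c 5c 5c 5c 2c e0) = 9b0f

2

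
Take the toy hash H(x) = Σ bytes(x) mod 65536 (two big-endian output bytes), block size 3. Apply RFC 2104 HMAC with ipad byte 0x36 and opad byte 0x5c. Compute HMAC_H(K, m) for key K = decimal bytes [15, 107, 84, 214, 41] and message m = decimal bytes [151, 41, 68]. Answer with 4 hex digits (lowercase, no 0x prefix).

Key decimal bytes [15, 107, 84, 214, 41] = 0f 6b 54 d6 29 is 5 bytes > B = 3, so hash it first: H(key) = 01 cd, then zero-pad to 3 bytes: K' = 01 cd 00.
K' ⊕ ipad = 37 fb 36.  K' ⊕ opad = 5d 91 5c.
Inner input = (K'⊕ipad) ∥ m = 37 fb 36 ∥ 97 29 44.
Inner hash: sum = 55+251+54+151+41+68 = 620 → 02 6c.
Outer input = (K'⊕opad) ∥ inner = 5d 91 5c ∥ 02 6c.
Outer hash (tag): sum = 93+145+92+2+108 = 440 → 01 b8.

01b8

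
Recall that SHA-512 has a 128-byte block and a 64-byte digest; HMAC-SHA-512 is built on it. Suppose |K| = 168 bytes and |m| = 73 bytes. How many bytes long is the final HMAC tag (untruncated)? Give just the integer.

64

The tag is one SHA-512 digest: 64 bytes.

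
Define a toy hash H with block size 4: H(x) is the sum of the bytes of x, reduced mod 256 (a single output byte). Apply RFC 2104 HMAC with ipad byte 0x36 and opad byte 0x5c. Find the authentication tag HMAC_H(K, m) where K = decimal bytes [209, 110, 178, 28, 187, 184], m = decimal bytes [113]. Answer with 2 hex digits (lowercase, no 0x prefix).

b9

Key decimal bytes [209, 110, 178, 28, 187, 184] = d1 6e b2 1c bb b8 is 6 bytes > B = 4, so hash it first: H(key) = 80, then zero-pad to 4 bytes: K' = 80 00 00 00.
K' ⊕ ipad = b6 36 36 36.  K' ⊕ opad = dc 5c 5c 5c.
Inner input = (K'⊕ipad) ∥ m = b6 36 36 36 ∥ 71.
Inner hash: sum = 182+54+54+54+113 = 457; mod 256 = 201 → c9.
Outer input = (K'⊕opad) ∥ inner = dc 5c 5c 5c ∥ c9.
Outer hash (tag): sum = 220+92+92+92+201 = 697; mod 256 = 185 → b9.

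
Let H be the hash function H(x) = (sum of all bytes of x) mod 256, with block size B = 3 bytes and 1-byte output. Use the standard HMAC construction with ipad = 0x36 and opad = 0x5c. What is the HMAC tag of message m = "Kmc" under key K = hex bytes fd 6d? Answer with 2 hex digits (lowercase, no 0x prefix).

a5

Key hex bytes fd 6d is 2 bytes ≤ B = 3; zero-pad to 3 bytes: K' = fd 6d 00.
K' ⊕ ipad = cb 5b 36.  K' ⊕ opad = a1 31 5c.
Inner input = (K'⊕ipad) ∥ m = cb 5b 36 ∥ 4b 6d 63.
Inner hash: sum = 203+91+54+75+109+99 = 631; mod 256 = 119 → 77.
Outer input = (K'⊕opad) ∥ inner = a1 31 5c ∥ 77.
Outer hash (tag): sum = 161+49+92+119 = 421; mod 256 = 165 → a5.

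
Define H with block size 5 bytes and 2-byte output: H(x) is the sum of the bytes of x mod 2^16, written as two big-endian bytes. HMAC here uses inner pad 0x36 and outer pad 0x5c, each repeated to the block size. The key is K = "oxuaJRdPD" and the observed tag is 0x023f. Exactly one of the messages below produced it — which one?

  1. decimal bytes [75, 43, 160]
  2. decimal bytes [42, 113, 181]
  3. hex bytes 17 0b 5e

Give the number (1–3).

3

Key "oxuaJRdPD" = 6f 78 75 61 4a 52 64 50 44 is 9 bytes > B = 5, so hash it first: H(key) = 03 51, then zero-pad to 5 bytes: K' = 03 51 00 00 00.
K' ⊕ ipad = 35 67 36 36 36; K' ⊕ opad = 5f 0d 5c 5c 5c.
m1: inner = H(35 67 36 36 36 4b 2b a0) = 02 54; tag = H(5f 0d 5c 5c 5c 02 54) = 01d6
m2: inner = H(35 67 36 36 36 2a 71 b5) = 02 8e; tag = H(5f 0d 5c 5c 5c 02 8e) = 0210
m3: inner = H(35 67 36 36 36 17 0b 5e) = 01 be; tag = H(5f 0d 5c 5c 5c 01 be) = 023f ← matches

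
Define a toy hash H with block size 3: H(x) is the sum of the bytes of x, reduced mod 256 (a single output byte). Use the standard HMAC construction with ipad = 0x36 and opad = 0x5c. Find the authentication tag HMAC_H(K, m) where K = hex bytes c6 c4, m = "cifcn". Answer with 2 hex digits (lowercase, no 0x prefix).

Key hex bytes c6 c4 is 2 bytes ≤ B = 3; zero-pad to 3 bytes: K' = c6 c4 00.
K' ⊕ ipad = f0 f2 36.  K' ⊕ opad = 9a 98 5c.
Inner input = (K'⊕ipad) ∥ m = f0 f2 36 ∥ 63 69 66 63 6e.
Inner hash: sum = 240+242+54+99+105+102+99+110 = 1051; mod 256 = 27 → 1b.
Outer input = (K'⊕opad) ∥ inner = 9a 98 5c ∥ 1b.
Outer hash (tag): sum = 154+152+92+27 = 425; mod 256 = 169 → a9.

a9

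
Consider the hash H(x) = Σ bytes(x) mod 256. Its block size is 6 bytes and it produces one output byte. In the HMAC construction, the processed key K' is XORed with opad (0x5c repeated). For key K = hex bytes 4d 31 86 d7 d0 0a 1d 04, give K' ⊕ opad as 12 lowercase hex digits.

8a5c5c5c5c5c

Key hex bytes 4d 31 86 d7 d0 0a 1d 04 is 8 bytes > B = 6, so hash it first: H(key) = d6, then zero-pad to 6 bytes: K' = d6 00 00 00 00 00.
XOR each byte with 0x5c: d6⊕5c=8a, 00⊕5c=5c, 00⊕5c=5c, 00⊕5c=5c, 00⊕5c=5c, 00⊕5c=5c.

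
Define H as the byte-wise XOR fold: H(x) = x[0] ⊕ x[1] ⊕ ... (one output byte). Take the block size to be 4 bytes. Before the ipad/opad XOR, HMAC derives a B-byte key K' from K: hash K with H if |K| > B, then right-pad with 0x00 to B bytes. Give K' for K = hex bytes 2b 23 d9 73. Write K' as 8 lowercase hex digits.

Key hex bytes 2b 23 d9 73 is exactly B = 4 bytes: K' = 2b 23 d9 73.

2b23d973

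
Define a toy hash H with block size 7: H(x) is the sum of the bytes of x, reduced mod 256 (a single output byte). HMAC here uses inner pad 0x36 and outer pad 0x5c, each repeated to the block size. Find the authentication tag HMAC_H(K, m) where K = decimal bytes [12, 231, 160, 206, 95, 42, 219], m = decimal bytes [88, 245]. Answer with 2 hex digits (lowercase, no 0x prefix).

Key decimal bytes [12, 231, 160, 206, 95, 42, 219] = 0c e7 a0 ce 5f 2a db is exactly B = 7 bytes: K' = 0c e7 a0 ce 5f 2a db.
K' ⊕ ipad = 3a d1 96 f8 69 1c ed.  K' ⊕ opad = 50 bb fc 92 03 76 87.
Inner input = (K'⊕ipad) ∥ m = 3a d1 96 f8 69 1c ed ∥ 58 f5.
Inner hash: sum = 58+209+150+248+105+28+237+88+245 = 1368; mod 256 = 88 → 58.
Outer input = (K'⊕opad) ∥ inner = 50 bb fc 92 03 76 87 ∥ 58.
Outer hash (tag): sum = 80+187+252+146+3+118+135+88 = 1009; mod 256 = 241 → f1.

f1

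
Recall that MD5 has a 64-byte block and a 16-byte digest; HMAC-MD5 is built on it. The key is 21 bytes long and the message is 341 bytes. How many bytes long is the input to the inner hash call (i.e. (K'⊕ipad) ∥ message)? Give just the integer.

Key is 21 ≤ 64 bytes, zero-padded: |K'| = 64.
Inner input = (K'⊕ipad) ∥ m → 64 + 341 = 405 bytes.

405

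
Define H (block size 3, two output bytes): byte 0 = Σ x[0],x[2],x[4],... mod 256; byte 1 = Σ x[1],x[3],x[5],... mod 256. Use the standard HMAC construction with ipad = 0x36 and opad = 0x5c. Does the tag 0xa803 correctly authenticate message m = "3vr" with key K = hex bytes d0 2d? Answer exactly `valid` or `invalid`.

Key hex bytes d0 2d is 2 bytes ≤ B = 3; zero-pad to 3 bytes: K' = d0 2d 00.
K' ⊕ ipad = e6 1b 36; K' ⊕ opad = 8c 71 5c.
Inner hash: even-index sum = 402 mod 256 = 146; odd-index sum = 192 mod 256 = 192 → 92 c0.
Outer hash (recomputed tag): even-index sum = 424 mod 256 = 168; odd-index sum = 259 mod 256 = 3 → a8 03.
Recomputed tag = a803; claimed = a803 → match.

valid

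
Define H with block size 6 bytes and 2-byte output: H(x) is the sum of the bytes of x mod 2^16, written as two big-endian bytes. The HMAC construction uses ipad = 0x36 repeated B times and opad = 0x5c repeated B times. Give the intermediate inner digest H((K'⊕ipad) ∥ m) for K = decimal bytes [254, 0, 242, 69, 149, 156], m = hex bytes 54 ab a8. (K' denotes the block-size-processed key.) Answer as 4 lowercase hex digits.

0529

Key decimal bytes [254, 0, 242, 69, 149, 156] = fe 00 f2 45 95 9c is exactly B = 6 bytes: K' = fe 00 f2 45 95 9c.
K' ⊕ ipad = c8 36 c4 73 a3 aa.
Inner input = c8 36 c4 73 a3 aa ∥ 54 ab a8.
Inner hash: sum = 200+54+196+115+163+170+84+171+168 = 1321 → 05 29.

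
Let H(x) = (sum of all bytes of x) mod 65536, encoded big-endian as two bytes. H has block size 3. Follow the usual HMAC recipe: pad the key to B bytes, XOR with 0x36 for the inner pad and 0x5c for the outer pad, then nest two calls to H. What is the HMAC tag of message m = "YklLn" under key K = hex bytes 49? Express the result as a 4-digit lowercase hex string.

01a4

Key hex bytes 49 is 1 byte ≤ B = 3; zero-pad to 3 bytes: K' = 49 00 00.
K' ⊕ ipad = 7f 36 36.  K' ⊕ opad = 15 5c 5c.
Inner input = (K'⊕ipad) ∥ m = 7f 36 36 ∥ 59 6b 6c 4c 6e.
Inner hash: sum = 127+54+54+89+107+108+76+110 = 725 → 02 d5.
Outer input = (K'⊕opad) ∥ inner = 15 5c 5c ∥ 02 d5.
Outer hash (tag): sum = 21+92+92+2+213 = 420 → 01 a4.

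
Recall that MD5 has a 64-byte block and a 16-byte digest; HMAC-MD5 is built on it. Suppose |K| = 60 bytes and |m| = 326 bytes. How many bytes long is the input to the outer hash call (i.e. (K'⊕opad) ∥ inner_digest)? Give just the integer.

80

Key is 60 ≤ 64 bytes, zero-padded: |K'| = 64.
Outer input = (K'⊕opad) ∥ H(inner) → 64 + 16 = 80 bytes.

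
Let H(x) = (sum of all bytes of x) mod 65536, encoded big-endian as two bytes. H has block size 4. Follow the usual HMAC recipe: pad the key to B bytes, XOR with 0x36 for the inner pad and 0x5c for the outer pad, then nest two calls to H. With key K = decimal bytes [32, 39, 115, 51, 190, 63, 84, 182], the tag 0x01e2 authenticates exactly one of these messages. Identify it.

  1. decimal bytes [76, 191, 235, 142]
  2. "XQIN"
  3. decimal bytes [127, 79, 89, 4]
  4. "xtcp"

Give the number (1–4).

4

Key decimal bytes [32, 39, 115, 51, 190, 63, 84, 182] = 20 27 73 33 be 3f 54 b6 is 8 bytes > B = 4, so hash it first: H(key) = 02 f4, then zero-pad to 4 bytes: K' = 02 f4 00 00.
K' ⊕ ipad = 34 c2 36 36; K' ⊕ opad = 5e a8 5c 5c.
m1: inner = H(34 c2 36 36 4c bf eb 8e) = 03 e6; tag = H(5e a8 5c 5c 03 e6) = 02a7
m2: inner = H(34 c2 36 36 58 51 49 4e) = 02 a2; tag = H(5e a8 5c 5c 02 a2) = 0262
m3: inner = H(34 c2 36 36 7f 4f 59 04) = 02 8d; tag = H(5e a8 5c 5c 02 8d) = 024d
m4: inner = H(34 c2 36 36 78 74 63 70) = 03 21; tag = H(5e a8 5c 5c 03 21) = 01e2 ← matches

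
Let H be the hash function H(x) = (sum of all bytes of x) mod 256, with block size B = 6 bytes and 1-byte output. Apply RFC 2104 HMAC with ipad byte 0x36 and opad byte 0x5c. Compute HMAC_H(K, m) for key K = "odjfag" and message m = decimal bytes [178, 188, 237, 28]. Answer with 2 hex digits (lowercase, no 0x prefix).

c9

Key "odjfag" = 6f 64 6a 66 61 67 is exactly B = 6 bytes: K' = 6f 64 6a 66 61 67.
K' ⊕ ipad = 59 52 5c 50 57 51.  K' ⊕ opad = 33 38 36 3a 3d 3b.
Inner input = (K'⊕ipad) ∥ m = 59 52 5c 50 57 51 ∥ b2 bc ed 1c.
Inner hash: sum = 89+82+92+80+87+81+178+188+237+28 = 1142; mod 256 = 118 → 76.
Outer input = (K'⊕opad) ∥ inner = 33 38 36 3a 3d 3b ∥ 76.
Outer hash (tag): sum = 51+56+54+58+61+59+118 = 457; mod 256 = 201 → c9.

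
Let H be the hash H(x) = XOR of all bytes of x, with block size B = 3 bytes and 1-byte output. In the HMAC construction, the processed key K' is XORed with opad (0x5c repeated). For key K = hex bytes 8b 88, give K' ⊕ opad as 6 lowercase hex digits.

Key hex bytes 8b 88 is 2 bytes ≤ B = 3; zero-pad to 3 bytes: K' = 8b 88 00.
XOR each byte with 0x5c: 8b⊕5c=d7, 88⊕5c=d4, 00⊕5c=5c.

d7d45c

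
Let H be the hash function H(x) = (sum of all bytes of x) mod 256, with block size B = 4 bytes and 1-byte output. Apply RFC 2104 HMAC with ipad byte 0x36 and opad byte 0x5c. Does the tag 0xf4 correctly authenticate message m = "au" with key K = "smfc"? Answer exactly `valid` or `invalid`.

Key "smfc" = 73 6d 66 63 is exactly B = 4 bytes: K' = 73 6d 66 63.
K' ⊕ ipad = 45 5b 50 55; K' ⊕ opad = 2f 31 3a 3f.
Inner hash: sum = 69+91+80+85+97+117 = 539; mod 256 = 27 → 1b.
Outer hash (recomputed tag): sum = 47+49+58+63+27 = 244 → f4.
Recomputed tag = f4; claimed = f4 → match.

valid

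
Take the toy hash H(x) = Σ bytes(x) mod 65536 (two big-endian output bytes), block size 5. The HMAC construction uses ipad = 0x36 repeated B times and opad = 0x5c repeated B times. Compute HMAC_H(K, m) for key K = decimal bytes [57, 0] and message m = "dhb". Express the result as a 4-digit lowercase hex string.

01ec

Key decimal bytes [57, 0] = 39 00 is 2 bytes ≤ B = 5; zero-pad to 5 bytes: K' = 39 00 00 00 00.
K' ⊕ ipad = 0f 36 36 36 36.  K' ⊕ opad = 65 5c 5c 5c 5c.
Inner input = (K'⊕ipad) ∥ m = 0f 36 36 36 36 ∥ 64 68 62.
Inner hash: sum = 15+54+54+54+54+100+104+98 = 533 → 02 15.
Outer input = (K'⊕opad) ∥ inner = 65 5c 5c 5c 5c ∥ 02 15.
Outer hash (tag): sum = 101+92+92+92+92+2+21 = 492 → 01 ec.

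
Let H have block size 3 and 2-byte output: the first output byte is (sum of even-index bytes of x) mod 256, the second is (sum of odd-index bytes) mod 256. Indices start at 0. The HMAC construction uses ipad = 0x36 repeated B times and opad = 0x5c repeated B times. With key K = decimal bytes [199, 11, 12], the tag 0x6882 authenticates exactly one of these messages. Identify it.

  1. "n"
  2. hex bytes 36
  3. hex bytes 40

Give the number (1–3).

3

Key decimal bytes [199, 11, 12] = c7 0b 0c is exactly B = 3 bytes: K' = c7 0b 0c.
K' ⊕ ipad = f1 3d 3a; K' ⊕ opad = 9b 57 50.
m1: inner = H(f1 3d 3a 6e) = 2b ab; tag = H(9b 57 50 2b ab) = 9682
m2: inner = H(f1 3d 3a 36) = 2b 73; tag = H(9b 57 50 2b 73) = 5e82
m3: inner = H(f1 3d 3a 40) = 2b 7d; tag = H(9b 57 50 2b 7d) = 6882 ← matches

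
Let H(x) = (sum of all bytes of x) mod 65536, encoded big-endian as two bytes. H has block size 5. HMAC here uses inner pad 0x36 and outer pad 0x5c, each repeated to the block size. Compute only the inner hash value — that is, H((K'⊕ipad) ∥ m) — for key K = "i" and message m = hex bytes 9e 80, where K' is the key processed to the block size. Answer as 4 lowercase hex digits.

0255

Key "i" = 69 is 1 byte ≤ B = 5; zero-pad to 5 bytes: K' = 69 00 00 00 00.
K' ⊕ ipad = 5f 36 36 36 36.
Inner input = 5f 36 36 36 36 ∥ 9e 80.
Inner hash: sum = 95+54+54+54+54+158+128 = 597 → 02 55.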